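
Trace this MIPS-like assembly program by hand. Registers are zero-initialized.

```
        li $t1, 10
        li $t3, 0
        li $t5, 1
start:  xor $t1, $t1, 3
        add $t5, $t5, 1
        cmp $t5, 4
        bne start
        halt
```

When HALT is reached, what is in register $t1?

9

li $t1, 10 → $t1=10
li $t3, 0 → $t3=0
li $t5, 1 → $t5=1
xor $t1, $t1, 3 → $t1=10^3=9
add $t5, $t5, 1 → $t5=1+1=2
cmp $t5, 4  (cmp 2,4)
bne start: taken
xor $t1, $t1, 3 → $t1=9^3=10
add $t5, $t5, 1 → $t5=2+1=3
cmp $t5, 4  (cmp 3,4)
bne start: taken
xor $t1, $t1, 3 → $t1=10^3=9
add $t5, $t5, 1 → $t5=3+1=4
cmp $t5, 4  (cmp 4,4)
bne start: not taken
halt.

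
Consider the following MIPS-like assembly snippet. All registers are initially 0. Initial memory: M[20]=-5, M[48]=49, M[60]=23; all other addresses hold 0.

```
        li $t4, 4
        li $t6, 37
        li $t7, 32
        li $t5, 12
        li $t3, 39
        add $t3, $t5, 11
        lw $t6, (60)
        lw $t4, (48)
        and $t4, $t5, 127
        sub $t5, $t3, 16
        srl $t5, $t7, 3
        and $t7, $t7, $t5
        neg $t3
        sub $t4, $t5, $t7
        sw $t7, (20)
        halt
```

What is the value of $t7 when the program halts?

$t4=4
$t6=37
$t7=32
$t5=12
$t3=39
$t3=12+11=23
$t6=M[60]=23
$t4=M[48]=49
$t4=12&127=12
$t5=23-16=7
$t5=32>>3=4
$t7=32&4=0
$t3=-(23)=-23
$t4=4-0=4
sw $t7, (20) → M[20]=0
halt.

0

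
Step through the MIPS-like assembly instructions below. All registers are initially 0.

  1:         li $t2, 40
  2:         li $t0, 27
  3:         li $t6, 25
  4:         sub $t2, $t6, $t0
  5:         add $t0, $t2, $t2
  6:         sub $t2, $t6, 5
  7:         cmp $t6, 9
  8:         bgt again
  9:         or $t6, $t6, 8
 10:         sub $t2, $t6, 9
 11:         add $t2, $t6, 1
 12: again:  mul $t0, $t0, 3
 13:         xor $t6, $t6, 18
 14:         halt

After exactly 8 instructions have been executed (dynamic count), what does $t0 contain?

-4

$t2=40
$t0=27
$t6=25
$t2=25-27=-2
$t0=(-2)+(-2)=-4
$t2=25-5=20
cmp $t6, 9  (cmp 25,9)
bgt again: taken
After step 8: $t0 = -4.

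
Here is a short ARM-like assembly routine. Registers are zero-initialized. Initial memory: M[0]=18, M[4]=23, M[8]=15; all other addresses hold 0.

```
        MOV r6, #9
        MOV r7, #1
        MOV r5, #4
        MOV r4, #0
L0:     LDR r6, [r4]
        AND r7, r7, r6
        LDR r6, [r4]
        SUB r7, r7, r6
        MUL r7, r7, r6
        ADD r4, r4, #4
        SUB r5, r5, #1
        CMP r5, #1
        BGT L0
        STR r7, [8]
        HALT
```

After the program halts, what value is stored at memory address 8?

MOV r6, #9 → r6=9
MOV r7, #1 → r7=1
MOV r5, #4 → r5=4
MOV r4, #0 → r4=0
LDR r6, [r4] → r6=M[0]=18
AND r7, r7, r6 → r7=1&18=0
LDR r6, [r4] → r6=M[0]=18
SUB r7, r7, r6 → r7=0-18=-18
MUL r7, r7, r6 → r7=(-18)*18=-324
ADD r4, r4, #4 → r4=0+4=4
SUB r5, r5, #1 → r5=4-1=3
CMP r5, #1  (cmp 3,1)
BGT L0: taken
LDR r6, [r4] → r6=M[4]=23
AND r7, r7, r6 → r7=(-324)&23=20
LDR r6, [r4] → r6=M[4]=23
SUB r7, r7, r6 → r7=20-23=-3
MUL r7, r7, r6 → r7=(-3)*23=-69
ADD r4, r4, #4 → r4=4+4=8
SUB r5, r5, #1 → r5=3-1=2
CMP r5, #1  (cmp 2,1)
BGT L0: taken
LDR r6, [r4] → r6=M[8]=15
AND r7, r7, r6 → r7=(-69)&15=11
LDR r6, [r4] → r6=M[8]=15
SUB r7, r7, r6 → r7=11-15=-4
MUL r7, r7, r6 → r7=(-4)*15=-60
ADD r4, r4, #4 → r4=8+4=12
SUB r5, r5, #1 → r5=2-1=1
CMP r5, #1  (cmp 1,1)
BGT L0: not taken
STR r7, [8] → M[8]=-60
halt.

-60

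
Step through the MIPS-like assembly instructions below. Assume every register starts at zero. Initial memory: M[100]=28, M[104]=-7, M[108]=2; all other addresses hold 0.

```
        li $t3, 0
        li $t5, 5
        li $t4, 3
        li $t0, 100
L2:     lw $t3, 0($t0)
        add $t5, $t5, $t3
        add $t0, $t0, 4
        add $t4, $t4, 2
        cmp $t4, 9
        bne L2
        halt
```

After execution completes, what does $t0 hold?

112

after li $t3, 0: $t3=0
after li $t5, 5: $t5=5
after li $t4, 3: $t4=3
after li $t0, 100: $t0=100
after lw $t3, 0($t0): $t3=M[100]=28
after add $t5, $t5, $t3: $t5=5+28=33
after add $t0, $t0, 4: $t0=100+4=104
after add $t4, $t4, 2: $t4=3+2=5
cmp $t4, 9  (cmp 5,9)
bne L2: taken
after lw $t3, 0($t0): $t3=M[104]=-7
after add $t5, $t5, $t3: $t5=33+(-7)=26
after add $t0, $t0, 4: $t0=104+4=108
after add $t4, $t4, 2: $t4=5+2=7
cmp $t4, 9  (cmp 7,9)
bne L2: taken
after lw $t3, 0($t0): $t3=M[108]=2
after add $t5, $t5, $t3: $t5=26+2=28
after add $t0, $t0, 4: $t0=108+4=112
after add $t4, $t4, 2: $t4=7+2=9
cmp $t4, 9  (cmp 9,9)
bne L2: not taken
halt.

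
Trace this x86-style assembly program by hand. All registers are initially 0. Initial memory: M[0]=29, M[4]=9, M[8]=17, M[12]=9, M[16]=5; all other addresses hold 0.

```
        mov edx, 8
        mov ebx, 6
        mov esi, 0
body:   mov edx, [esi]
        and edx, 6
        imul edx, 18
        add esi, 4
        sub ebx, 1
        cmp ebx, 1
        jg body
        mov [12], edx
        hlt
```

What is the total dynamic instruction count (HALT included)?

mov edx, 8 → edx=8
mov ebx, 6 → ebx=6
mov esi, 0 → esi=0
mov edx, [esi] → edx=M[0]=29
and edx, 6 → edx=29&6=4
imul edx, 18 → edx=4*18=72
add esi, 4 → esi=0+4=4
sub ebx, 1 → ebx=6-1=5
cmp ebx, 1  (cmp 5,1)
jg body: taken
mov edx, [esi] → edx=M[4]=9
and edx, 6 → edx=9&6=0
imul edx, 18 → edx=0*18=0
add esi, 4 → esi=4+4=8
sub ebx, 1 → ebx=5-1=4
cmp ebx, 1  (cmp 4,1)
jg body: taken
mov edx, [esi] → edx=M[8]=17
and edx, 6 → edx=17&6=0
imul edx, 18 → edx=0*18=0
add esi, 4 → esi=8+4=12
sub ebx, 1 → ebx=4-1=3
cmp ebx, 1  (cmp 3,1)
jg body: taken
mov edx, [esi] → edx=M[12]=9
and edx, 6 → edx=9&6=0
imul edx, 18 → edx=0*18=0
add esi, 4 → esi=12+4=16
sub ebx, 1 → ebx=3-1=2
cmp ebx, 1  (cmp 2,1)
jg body: taken
mov edx, [esi] → edx=M[16]=5
and edx, 6 → edx=5&6=4
imul edx, 18 → edx=4*18=72
add esi, 4 → esi=16+4=20
sub ebx, 1 → ebx=2-1=1
cmp ebx, 1  (cmp 1,1)
jg body: not taken
mov [12], edx → M[12]=72
halt.
Total executed instructions: 40.

40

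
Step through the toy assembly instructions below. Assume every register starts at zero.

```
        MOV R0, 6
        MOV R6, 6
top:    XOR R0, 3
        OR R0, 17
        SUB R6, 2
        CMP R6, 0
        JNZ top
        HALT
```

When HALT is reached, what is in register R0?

MOV R0, 6 → R0=6
MOV R6, 6 → R6=6
XOR R0, 3 → R0=6^3=5
OR R0, 17 → R0=5|17=21
SUB R6, 2 → R6=6-2=4
CMP R6, 0  (cmp 4,0)
JNZ top: taken
XOR R0, 3 → R0=21^3=22
OR R0, 17 → R0=22|17=23
SUB R6, 2 → R6=4-2=2
CMP R6, 0  (cmp 2,0)
JNZ top: taken
XOR R0, 3 → R0=23^3=20
OR R0, 17 → R0=20|17=21
SUB R6, 2 → R6=2-2=0
CMP R6, 0  (cmp 0,0)
JNZ top: not taken
halt.

21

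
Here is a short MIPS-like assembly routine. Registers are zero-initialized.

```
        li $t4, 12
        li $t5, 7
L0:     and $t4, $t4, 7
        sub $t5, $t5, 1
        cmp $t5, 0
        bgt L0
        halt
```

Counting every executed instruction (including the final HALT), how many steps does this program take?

$t4=12
$t5=7
$t4=12&7=4
$t5=7-1=6
cmp $t5, 0  (cmp 6,0)
bgt L0: taken
$t4=4&7=4
$t5=6-1=5
cmp $t5, 0  (cmp 5,0)
bgt L0: taken
$t4=4&7=4
$t5=5-1=4
cmp $t5, 0  (cmp 4,0)
bgt L0: taken
$t4=4&7=4
$t5=4-1=3
cmp $t5, 0  (cmp 3,0)
bgt L0: taken
$t4=4&7=4
$t5=3-1=2
cmp $t5, 0  (cmp 2,0)
bgt L0: taken
$t4=4&7=4
$t5=2-1=1
cmp $t5, 0  (cmp 1,0)
bgt L0: taken
$t4=4&7=4
$t5=1-1=0
cmp $t5, 0  (cmp 0,0)
bgt L0: not taken
halt.
Total executed instructions: 31.

31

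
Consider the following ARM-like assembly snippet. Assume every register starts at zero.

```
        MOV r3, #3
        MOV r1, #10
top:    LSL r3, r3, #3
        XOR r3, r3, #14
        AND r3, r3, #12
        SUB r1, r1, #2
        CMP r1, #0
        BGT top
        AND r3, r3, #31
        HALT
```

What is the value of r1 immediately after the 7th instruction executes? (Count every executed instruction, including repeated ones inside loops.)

MOV r3, #3 → r3=3
MOV r1, #10 → r1=10
LSL r3, r3, #3 → r3=3<<3=24
XOR r3, r3, #14 → r3=24^14=22
AND r3, r3, #12 → r3=22&12=4
SUB r1, r1, #2 → r1=10-2=8
CMP r1, #0  (cmp 8,0)
After step 7: r1 = 8.

8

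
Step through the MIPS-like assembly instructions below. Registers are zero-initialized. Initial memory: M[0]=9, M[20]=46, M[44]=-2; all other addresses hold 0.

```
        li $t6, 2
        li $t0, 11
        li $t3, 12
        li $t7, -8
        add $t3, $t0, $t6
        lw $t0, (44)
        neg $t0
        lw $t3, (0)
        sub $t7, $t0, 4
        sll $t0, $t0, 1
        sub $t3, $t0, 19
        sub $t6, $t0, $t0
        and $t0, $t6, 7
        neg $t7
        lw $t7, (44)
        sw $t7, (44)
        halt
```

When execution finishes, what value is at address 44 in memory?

-2

$t6=2
$t0=11
$t3=12
$t7=-8
$t3=11+2=13
$t0=M[44]=-2
$t0=-(-2)=2
$t3=M[0]=9
$t7=2-4=-2
$t0=2<<1=4
$t3=4-19=-15
$t6=4-4=0
$t0=0&7=0
$t7=-(-2)=2
$t7=M[44]=-2
sw $t7, (44) → M[44]=-2
halt.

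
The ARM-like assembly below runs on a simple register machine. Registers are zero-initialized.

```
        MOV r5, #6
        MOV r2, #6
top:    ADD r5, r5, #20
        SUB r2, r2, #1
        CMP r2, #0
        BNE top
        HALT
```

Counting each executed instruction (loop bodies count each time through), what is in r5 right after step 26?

r5=6
r2=6
r5=6+20=26
r2=6-1=5
CMP r2, #0  (cmp 5,0)
BNE top: taken
r5=26+20=46
r2=5-1=4
CMP r2, #0  (cmp 4,0)
BNE top: taken
r5=46+20=66
r2=4-1=3
CMP r2, #0  (cmp 3,0)
BNE top: taken
r5=66+20=86
r2=3-1=2
CMP r2, #0  (cmp 2,0)
BNE top: taken
r5=86+20=106
r2=2-1=1
CMP r2, #0  (cmp 1,0)
BNE top: taken
r5=106+20=126
r2=1-1=0
CMP r2, #0  (cmp 0,0)
BNE top: not taken
After step 26: r5 = 126.

126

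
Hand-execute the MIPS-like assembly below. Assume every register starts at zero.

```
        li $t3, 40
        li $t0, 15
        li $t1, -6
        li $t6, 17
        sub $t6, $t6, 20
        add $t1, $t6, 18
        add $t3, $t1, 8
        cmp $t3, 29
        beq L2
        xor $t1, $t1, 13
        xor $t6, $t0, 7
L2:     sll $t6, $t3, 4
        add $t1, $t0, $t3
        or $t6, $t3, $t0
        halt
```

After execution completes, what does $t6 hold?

after li $t3, 40: $t3=40
after li $t0, 15: $t0=15
after li $t1, -6: $t1=-6
after li $t6, 17: $t6=17
after sub $t6, $t6, 20: $t6=17-20=-3
after add $t1, $t6, 18: $t1=(-3)+18=15
after add $t3, $t1, 8: $t3=15+8=23
cmp $t3, 29  (cmp 23,29)
beq L2: not taken
after xor $t1, $t1, 13: $t1=15^13=2
after xor $t6, $t0, 7: $t6=15^7=8
after sll $t6, $t3, 4: $t6=23<<4=368
after add $t1, $t0, $t3: $t1=15+23=38
after or $t6, $t3, $t0: $t6=23|15=31
halt.

31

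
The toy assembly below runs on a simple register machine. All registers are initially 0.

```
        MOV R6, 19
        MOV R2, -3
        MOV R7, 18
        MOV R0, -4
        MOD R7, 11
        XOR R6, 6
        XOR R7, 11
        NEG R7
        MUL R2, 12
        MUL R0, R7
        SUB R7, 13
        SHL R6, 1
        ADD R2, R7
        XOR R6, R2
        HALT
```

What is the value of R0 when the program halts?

48

MOV R6, 19 → R6=19
MOV R2, -3 → R2=-3
MOV R7, 18 → R7=18
MOV R0, -4 → R0=-4
MOD R7, 11 → R7=18%11=7
XOR R6, 6 → R6=19^6=21
XOR R7, 11 → R7=7^11=12
NEG R7 → R7=-(12)=-12
MUL R2, 12 → R2=(-3)*12=-36
MUL R0, R7 → R0=(-4)*(-12)=48
SUB R7, 13 → R7=(-12)-13=-25
SHL R6, 1 → R6=21<<1=42
ADD R2, R7 → R2=(-36)+(-25)=-61
XOR R6, R2 → R6=42^(-61)=-23
halt.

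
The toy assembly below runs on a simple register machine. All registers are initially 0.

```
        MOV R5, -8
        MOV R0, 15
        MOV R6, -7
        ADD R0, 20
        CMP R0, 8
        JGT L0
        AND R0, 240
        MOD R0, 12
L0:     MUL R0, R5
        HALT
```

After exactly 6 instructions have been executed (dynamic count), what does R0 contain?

after MOV R5, -8: R5=-8
after MOV R0, 15: R0=15
after MOV R6, -7: R6=-7
after ADD R0, 20: R0=15+20=35
CMP R0, 8  (cmp 35,8)
JGT L0: taken
After step 6: R0 = 35.

35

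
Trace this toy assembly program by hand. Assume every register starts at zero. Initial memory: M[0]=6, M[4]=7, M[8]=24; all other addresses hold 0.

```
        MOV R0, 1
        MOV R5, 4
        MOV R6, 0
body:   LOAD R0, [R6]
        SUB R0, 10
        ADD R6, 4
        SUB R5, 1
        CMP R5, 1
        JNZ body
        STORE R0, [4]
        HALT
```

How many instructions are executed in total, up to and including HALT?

R0=1
R5=4
R6=0
R0=M[0]=6
R0=6-10=-4
R6=0+4=4
R5=4-1=3
CMP R5, 1  (cmp 3,1)
JNZ body: taken
R0=M[4]=7
R0=7-10=-3
R6=4+4=8
R5=3-1=2
CMP R5, 1  (cmp 2,1)
JNZ body: taken
R0=M[8]=24
R0=24-10=14
R6=8+4=12
R5=2-1=1
CMP R5, 1  (cmp 1,1)
JNZ body: not taken
STORE R0, [4] → M[4]=14
halt.
Total executed instructions: 23.

23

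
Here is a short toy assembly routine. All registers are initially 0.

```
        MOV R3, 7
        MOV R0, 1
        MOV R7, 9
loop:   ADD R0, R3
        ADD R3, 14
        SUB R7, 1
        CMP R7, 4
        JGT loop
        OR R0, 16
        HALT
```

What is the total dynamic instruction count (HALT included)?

after MOV R3, 7: R3=7
after MOV R0, 1: R0=1
after MOV R7, 9: R7=9
after ADD R0, R3: R0=1+7=8
after ADD R3, 14: R3=7+14=21
after SUB R7, 1: R7=9-1=8
CMP R7, 4  (cmp 8,4)
JGT loop: taken
after ADD R0, R3: R0=8+21=29
after ADD R3, 14: R3=21+14=35
after SUB R7, 1: R7=8-1=7
CMP R7, 4  (cmp 7,4)
JGT loop: taken
after ADD R0, R3: R0=29+35=64
after ADD R3, 14: R3=35+14=49
after SUB R7, 1: R7=7-1=6
CMP R7, 4  (cmp 6,4)
JGT loop: taken
after ADD R0, R3: R0=64+49=113
after ADD R3, 14: R3=49+14=63
after SUB R7, 1: R7=6-1=5
CMP R7, 4  (cmp 5,4)
JGT loop: taken
after ADD R0, R3: R0=113+63=176
after ADD R3, 14: R3=63+14=77
after SUB R7, 1: R7=5-1=4
CMP R7, 4  (cmp 4,4)
JGT loop: not taken
after OR R0, 16: R0=176|16=176
halt.
Total executed instructions: 30.

30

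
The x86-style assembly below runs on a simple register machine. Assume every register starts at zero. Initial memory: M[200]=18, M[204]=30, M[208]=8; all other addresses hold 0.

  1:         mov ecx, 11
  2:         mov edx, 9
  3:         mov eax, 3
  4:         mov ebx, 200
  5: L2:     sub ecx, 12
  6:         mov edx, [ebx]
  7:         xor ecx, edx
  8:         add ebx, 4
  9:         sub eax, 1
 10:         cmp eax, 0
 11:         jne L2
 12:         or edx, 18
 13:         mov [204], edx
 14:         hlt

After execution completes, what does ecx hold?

-5

mov ecx, 11 → ecx=11
mov edx, 9 → edx=9
mov eax, 3 → eax=3
mov ebx, 200 → ebx=200
sub ecx, 12 → ecx=11-12=-1
mov edx, [ebx] → edx=M[200]=18
xor ecx, edx → ecx=(-1)^18=-19
add ebx, 4 → ebx=200+4=204
sub eax, 1 → eax=3-1=2
cmp eax, 0  (cmp 2,0)
jne L2: taken
sub ecx, 12 → ecx=(-19)-12=-31
mov edx, [ebx] → edx=M[204]=30
xor ecx, edx → ecx=(-31)^30=-1
add ebx, 4 → ebx=204+4=208
sub eax, 1 → eax=2-1=1
cmp eax, 0  (cmp 1,0)
jne L2: taken
sub ecx, 12 → ecx=(-1)-12=-13
mov edx, [ebx] → edx=M[208]=8
xor ecx, edx → ecx=(-13)^8=-5
add ebx, 4 → ebx=208+4=212
sub eax, 1 → eax=1-1=0
cmp eax, 0  (cmp 0,0)
jne L2: not taken
or edx, 18 → edx=8|18=26
mov [204], edx → M[204]=26
halt.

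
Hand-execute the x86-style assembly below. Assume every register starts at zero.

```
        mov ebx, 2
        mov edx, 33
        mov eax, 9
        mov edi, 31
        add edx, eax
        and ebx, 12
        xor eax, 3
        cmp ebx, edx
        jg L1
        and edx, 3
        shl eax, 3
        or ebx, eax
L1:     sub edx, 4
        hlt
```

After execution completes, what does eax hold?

80

after mov ebx, 2: ebx=2
after mov edx, 33: edx=33
after mov eax, 9: eax=9
after mov edi, 31: edi=31
after add edx, eax: edx=33+9=42
after and ebx, 12: ebx=2&12=0
after xor eax, 3: eax=9^3=10
cmp ebx, edx  (cmp 0,42)
jg L1: not taken
after and edx, 3: edx=42&3=2
after shl eax, 3: eax=10<<3=80
after or ebx, eax: ebx=0|80=80
after sub edx, 4: edx=2-4=-2
halt.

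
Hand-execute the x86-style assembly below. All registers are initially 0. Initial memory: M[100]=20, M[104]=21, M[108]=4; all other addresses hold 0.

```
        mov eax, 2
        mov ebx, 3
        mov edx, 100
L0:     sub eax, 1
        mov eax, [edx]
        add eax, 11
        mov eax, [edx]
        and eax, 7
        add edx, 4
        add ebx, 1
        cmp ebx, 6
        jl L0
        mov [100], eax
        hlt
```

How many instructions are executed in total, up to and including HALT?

32

eax=2
ebx=3
edx=100
eax=2-1=1
eax=M[100]=20
eax=20+11=31
eax=M[100]=20
eax=20&7=4
edx=100+4=104
ebx=3+1=4
cmp ebx, 6  (cmp 4,6)
jl L0: taken
eax=4-1=3
eax=M[104]=21
eax=21+11=32
eax=M[104]=21
eax=21&7=5
edx=104+4=108
ebx=4+1=5
cmp ebx, 6  (cmp 5,6)
jl L0: taken
eax=5-1=4
eax=M[108]=4
eax=4+11=15
eax=M[108]=4
eax=4&7=4
edx=108+4=112
ebx=5+1=6
cmp ebx, 6  (cmp 6,6)
jl L0: not taken
mov [100], eax → M[100]=4
halt.
Total executed instructions: 32.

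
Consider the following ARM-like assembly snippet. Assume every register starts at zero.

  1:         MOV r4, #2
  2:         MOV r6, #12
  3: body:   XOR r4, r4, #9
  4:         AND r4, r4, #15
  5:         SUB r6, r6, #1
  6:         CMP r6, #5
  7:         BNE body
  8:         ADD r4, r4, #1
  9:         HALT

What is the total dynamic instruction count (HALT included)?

39

MOV r4, #2 → r4=2
MOV r6, #12 → r6=12
XOR r4, r4, #9 → r4=2^9=11
AND r4, r4, #15 → r4=11&15=11
SUB r6, r6, #1 → r6=12-1=11
CMP r6, #5  (cmp 11,5)
BNE body: taken
XOR r4, r4, #9 → r4=11^9=2
AND r4, r4, #15 → r4=2&15=2
SUB r6, r6, #1 → r6=11-1=10
CMP r6, #5  (cmp 10,5)
BNE body: taken
XOR r4, r4, #9 → r4=2^9=11
AND r4, r4, #15 → r4=11&15=11
SUB r6, r6, #1 → r6=10-1=9
CMP r6, #5  (cmp 9,5)
BNE body: taken
XOR r4, r4, #9 → r4=11^9=2
AND r4, r4, #15 → r4=2&15=2
SUB r6, r6, #1 → r6=9-1=8
CMP r6, #5  (cmp 8,5)
BNE body: taken
XOR r4, r4, #9 → r4=2^9=11
AND r4, r4, #15 → r4=11&15=11
SUB r6, r6, #1 → r6=8-1=7
CMP r6, #5  (cmp 7,5)
BNE body: taken
XOR r4, r4, #9 → r4=11^9=2
AND r4, r4, #15 → r4=2&15=2
SUB r6, r6, #1 → r6=7-1=6
CMP r6, #5  (cmp 6,5)
BNE body: taken
XOR r4, r4, #9 → r4=2^9=11
AND r4, r4, #15 → r4=11&15=11
SUB r6, r6, #1 → r6=6-1=5
CMP r6, #5  (cmp 5,5)
BNE body: not taken
ADD r4, r4, #1 → r4=11+1=12
halt.
Total executed instructions: 39.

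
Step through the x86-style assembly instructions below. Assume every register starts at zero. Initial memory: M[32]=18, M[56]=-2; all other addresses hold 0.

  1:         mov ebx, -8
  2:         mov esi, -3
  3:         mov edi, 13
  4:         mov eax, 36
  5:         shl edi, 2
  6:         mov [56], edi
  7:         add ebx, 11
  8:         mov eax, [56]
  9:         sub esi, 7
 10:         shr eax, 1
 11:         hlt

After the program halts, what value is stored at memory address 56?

mov ebx, -8 → ebx=-8
mov esi, -3 → esi=-3
mov edi, 13 → edi=13
mov eax, 36 → eax=36
shl edi, 2 → edi=13<<2=52
mov [56], edi → M[56]=52
add ebx, 11 → ebx=(-8)+11=3
mov eax, [56] → eax=M[56]=52
sub esi, 7 → esi=(-3)-7=-10
shr eax, 1 → eax=52>>1=26
halt.

52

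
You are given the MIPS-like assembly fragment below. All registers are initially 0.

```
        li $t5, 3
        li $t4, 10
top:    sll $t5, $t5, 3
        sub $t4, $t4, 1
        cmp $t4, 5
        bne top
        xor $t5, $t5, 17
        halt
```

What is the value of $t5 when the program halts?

li $t5, 3 → $t5=3
li $t4, 10 → $t4=10
sll $t5, $t5, 3 → $t5=3<<3=24
sub $t4, $t4, 1 → $t4=10-1=9
cmp $t4, 5  (cmp 9,5)
bne top: taken
sll $t5, $t5, 3 → $t5=24<<3=192
sub $t4, $t4, 1 → $t4=9-1=8
cmp $t4, 5  (cmp 8,5)
bne top: taken
sll $t5, $t5, 3 → $t5=192<<3=1536
sub $t4, $t4, 1 → $t4=8-1=7
cmp $t4, 5  (cmp 7,5)
bne top: taken
sll $t5, $t5, 3 → $t5=1536<<3=12288
sub $t4, $t4, 1 → $t4=7-1=6
cmp $t4, 5  (cmp 6,5)
bne top: taken
sll $t5, $t5, 3 → $t5=12288<<3=98304
sub $t4, $t4, 1 → $t4=6-1=5
cmp $t4, 5  (cmp 5,5)
bne top: not taken
xor $t5, $t5, 17 → $t5=98304^17=98321
halt.

98321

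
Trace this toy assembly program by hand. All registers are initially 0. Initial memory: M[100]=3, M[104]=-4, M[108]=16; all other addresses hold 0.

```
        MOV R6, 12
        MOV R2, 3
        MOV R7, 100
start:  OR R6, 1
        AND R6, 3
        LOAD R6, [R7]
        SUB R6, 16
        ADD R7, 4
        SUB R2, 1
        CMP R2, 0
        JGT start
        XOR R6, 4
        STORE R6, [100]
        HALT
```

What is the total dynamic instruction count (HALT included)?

after MOV R6, 12: R6=12
after MOV R2, 3: R2=3
after MOV R7, 100: R7=100
after OR R6, 1: R6=12|1=13
after AND R6, 3: R6=13&3=1
after LOAD R6, [R7]: R6=M[100]=3
after SUB R6, 16: R6=3-16=-13
after ADD R7, 4: R7=100+4=104
after SUB R2, 1: R2=3-1=2
CMP R2, 0  (cmp 2,0)
JGT start: taken
after OR R6, 1: R6=(-13)|1=-13
after AND R6, 3: R6=(-13)&3=3
after LOAD R6, [R7]: R6=M[104]=-4
after SUB R6, 16: R6=(-4)-16=-20
after ADD R7, 4: R7=104+4=108
after SUB R2, 1: R2=2-1=1
CMP R2, 0  (cmp 1,0)
JGT start: taken
after OR R6, 1: R6=(-20)|1=-19
after AND R6, 3: R6=(-19)&3=1
after LOAD R6, [R7]: R6=M[108]=16
after SUB R6, 16: R6=16-16=0
after ADD R7, 4: R7=108+4=112
after SUB R2, 1: R2=1-1=0
CMP R2, 0  (cmp 0,0)
JGT start: not taken
after XOR R6, 4: R6=0^4=4
STORE R6, [100] → M[100]=4
halt.
Total executed instructions: 30.

30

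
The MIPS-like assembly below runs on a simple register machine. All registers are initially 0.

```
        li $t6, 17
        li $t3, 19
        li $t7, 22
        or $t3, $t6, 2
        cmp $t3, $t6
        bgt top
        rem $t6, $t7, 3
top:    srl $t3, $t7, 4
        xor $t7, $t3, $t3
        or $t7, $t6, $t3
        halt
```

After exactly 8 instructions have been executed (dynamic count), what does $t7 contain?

li $t6, 17 → $t6=17
li $t3, 19 → $t3=19
li $t7, 22 → $t7=22
or $t3, $t6, 2 → $t3=17|2=19
cmp $t3, $t6  (cmp 19,17)
bgt top: taken
srl $t3, $t7, 4 → $t3=22>>4=1
xor $t7, $t3, $t3 → $t7=1^1=0
After step 8: $t7 = 0.

0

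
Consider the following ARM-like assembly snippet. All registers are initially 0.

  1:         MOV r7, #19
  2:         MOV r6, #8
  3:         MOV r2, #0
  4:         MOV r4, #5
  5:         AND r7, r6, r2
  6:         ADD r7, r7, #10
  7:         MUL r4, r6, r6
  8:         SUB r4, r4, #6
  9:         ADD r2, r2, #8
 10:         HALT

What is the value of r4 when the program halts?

58

r7=19
r6=8
r2=0
r4=5
r7=8&0=0
r7=0+10=10
r4=8*8=64
r4=64-6=58
r2=0+8=8
halt.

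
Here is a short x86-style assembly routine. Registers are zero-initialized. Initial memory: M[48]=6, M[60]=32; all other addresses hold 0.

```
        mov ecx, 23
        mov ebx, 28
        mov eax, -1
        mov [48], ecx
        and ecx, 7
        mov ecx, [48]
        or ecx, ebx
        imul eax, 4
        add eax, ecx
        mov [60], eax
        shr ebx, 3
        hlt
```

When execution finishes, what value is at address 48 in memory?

23

mov ecx, 23 → ecx=23
mov ebx, 28 → ebx=28
mov eax, -1 → eax=-1
mov [48], ecx → M[48]=23
and ecx, 7 → ecx=23&7=7
mov ecx, [48] → ecx=M[48]=23
or ecx, ebx → ecx=23|28=31
imul eax, 4 → eax=(-1)*4=-4
add eax, ecx → eax=(-4)+31=27
mov [60], eax → M[60]=27
shr ebx, 3 → ebx=28>>3=3
halt.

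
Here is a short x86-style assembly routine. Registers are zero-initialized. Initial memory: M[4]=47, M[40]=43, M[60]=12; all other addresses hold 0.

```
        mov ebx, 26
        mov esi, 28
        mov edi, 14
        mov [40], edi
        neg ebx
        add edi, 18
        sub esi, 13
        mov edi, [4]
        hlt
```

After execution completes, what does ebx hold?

ebx=26
esi=28
edi=14
mov [40], edi → M[40]=14
ebx=-(26)=-26
edi=14+18=32
esi=28-13=15
edi=M[4]=47
halt.

-26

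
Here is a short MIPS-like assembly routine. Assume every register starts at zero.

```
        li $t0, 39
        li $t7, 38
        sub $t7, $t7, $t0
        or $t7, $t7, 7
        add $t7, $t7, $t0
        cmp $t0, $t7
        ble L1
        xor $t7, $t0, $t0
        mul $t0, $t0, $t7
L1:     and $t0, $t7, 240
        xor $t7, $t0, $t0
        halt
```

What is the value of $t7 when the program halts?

$t0=39
$t7=38
$t7=38-39=-1
$t7=(-1)|7=-1
$t7=(-1)+39=38
cmp $t0, $t7  (cmp 39,38)
ble L1: not taken
$t7=39^39=0
$t0=39*0=0
$t0=0&240=0
$t7=0^0=0
halt.

0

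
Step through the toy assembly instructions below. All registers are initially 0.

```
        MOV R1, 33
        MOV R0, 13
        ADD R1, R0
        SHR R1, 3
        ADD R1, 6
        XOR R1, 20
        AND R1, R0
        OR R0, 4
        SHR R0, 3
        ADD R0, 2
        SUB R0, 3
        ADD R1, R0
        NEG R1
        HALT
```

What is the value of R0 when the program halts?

MOV R1, 33 → R1=33
MOV R0, 13 → R0=13
ADD R1, R0 → R1=33+13=46
SHR R1, 3 → R1=46>>3=5
ADD R1, 6 → R1=5+6=11
XOR R1, 20 → R1=11^20=31
AND R1, R0 → R1=31&13=13
OR R0, 4 → R0=13|4=13
SHR R0, 3 → R0=13>>3=1
ADD R0, 2 → R0=1+2=3
SUB R0, 3 → R0=3-3=0
ADD R1, R0 → R1=13+0=13
NEG R1 → R1=-(13)=-13
halt.

0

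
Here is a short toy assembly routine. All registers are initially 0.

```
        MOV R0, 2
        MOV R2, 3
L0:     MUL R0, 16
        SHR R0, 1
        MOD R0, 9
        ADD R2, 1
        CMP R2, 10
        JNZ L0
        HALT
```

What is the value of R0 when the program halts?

7

R0=2
R2=3
R0=2*16=32
R0=32>>1=16
R0=16%9=7
R2=3+1=4
CMP R2, 10  (cmp 4,10)
JNZ L0: taken
R0=7*16=112
R0=112>>1=56
R0=56%9=2
R2=4+1=5
CMP R2, 10  (cmp 5,10)
JNZ L0: taken
R0=2*16=32
R0=32>>1=16
R0=16%9=7
R2=5+1=6
CMP R2, 10  (cmp 6,10)
JNZ L0: taken
R0=7*16=112
R0=112>>1=56
R0=56%9=2
R2=6+1=7
CMP R2, 10  (cmp 7,10)
JNZ L0: taken
R0=2*16=32
R0=32>>1=16
R0=16%9=7
R2=7+1=8
CMP R2, 10  (cmp 8,10)
JNZ L0: taken
R0=7*16=112
R0=112>>1=56
R0=56%9=2
R2=8+1=9
CMP R2, 10  (cmp 9,10)
JNZ L0: taken
R0=2*16=32
R0=32>>1=16
R0=16%9=7
R2=9+1=10
CMP R2, 10  (cmp 10,10)
JNZ L0: not taken
halt.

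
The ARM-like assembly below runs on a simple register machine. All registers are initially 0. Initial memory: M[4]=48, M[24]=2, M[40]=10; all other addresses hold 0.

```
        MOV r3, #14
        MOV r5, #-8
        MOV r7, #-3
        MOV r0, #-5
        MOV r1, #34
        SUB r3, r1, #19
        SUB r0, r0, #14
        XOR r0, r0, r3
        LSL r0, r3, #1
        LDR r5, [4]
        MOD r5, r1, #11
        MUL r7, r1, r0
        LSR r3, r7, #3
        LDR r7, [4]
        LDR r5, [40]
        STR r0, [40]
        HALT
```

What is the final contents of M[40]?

after MOV r3, #14: r3=14
after MOV r5, #-8: r5=-8
after MOV r7, #-3: r7=-3
after MOV r0, #-5: r0=-5
after MOV r1, #34: r1=34
after SUB r3, r1, #19: r3=34-19=15
after SUB r0, r0, #14: r0=(-5)-14=-19
after XOR r0, r0, r3: r0=(-19)^15=-30
after LSL r0, r3, #1: r0=15<<1=30
after LDR r5, [4]: r5=M[4]=48
after MOD r5, r1, #11: r5=34%11=1
after MUL r7, r1, r0: r7=34*30=1020
after LSR r3, r7, #3: r3=1020>>3=127
after LDR r7, [4]: r7=M[4]=48
after LDR r5, [40]: r5=M[40]=10
STR r0, [40] → M[40]=30
halt.

30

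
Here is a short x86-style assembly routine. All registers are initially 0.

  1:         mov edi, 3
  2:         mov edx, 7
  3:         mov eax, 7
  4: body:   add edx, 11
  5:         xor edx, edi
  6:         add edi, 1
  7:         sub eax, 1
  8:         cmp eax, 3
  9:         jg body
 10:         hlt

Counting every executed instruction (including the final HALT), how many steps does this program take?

edi=3
edx=7
eax=7
edx=7+11=18
edx=18^3=17
edi=3+1=4
eax=7-1=6
cmp eax, 3  (cmp 6,3)
jg body: taken
edx=17+11=28
edx=28^4=24
edi=4+1=5
eax=6-1=5
cmp eax, 3  (cmp 5,3)
jg body: taken
edx=24+11=35
edx=35^5=38
edi=5+1=6
eax=5-1=4
cmp eax, 3  (cmp 4,3)
jg body: taken
edx=38+11=49
edx=49^6=55
edi=6+1=7
eax=4-1=3
cmp eax, 3  (cmp 3,3)
jg body: not taken
halt.
Total executed instructions: 28.

28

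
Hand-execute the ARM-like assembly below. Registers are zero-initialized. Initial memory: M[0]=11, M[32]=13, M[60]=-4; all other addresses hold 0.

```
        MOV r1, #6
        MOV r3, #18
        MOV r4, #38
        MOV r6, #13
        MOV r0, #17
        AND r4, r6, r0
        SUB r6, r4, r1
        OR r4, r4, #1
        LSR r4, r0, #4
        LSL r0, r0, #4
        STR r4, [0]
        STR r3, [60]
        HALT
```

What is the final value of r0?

272

after MOV r1, #6: r1=6
after MOV r3, #18: r3=18
after MOV r4, #38: r4=38
after MOV r6, #13: r6=13
after MOV r0, #17: r0=17
after AND r4, r6, r0: r4=13&17=1
after SUB r6, r4, r1: r6=1-6=-5
after OR r4, r4, #1: r4=1|1=1
after LSR r4, r0, #4: r4=17>>4=1
after LSL r0, r0, #4: r0=17<<4=272
STR r4, [0] → M[0]=1
STR r3, [60] → M[60]=18
halt.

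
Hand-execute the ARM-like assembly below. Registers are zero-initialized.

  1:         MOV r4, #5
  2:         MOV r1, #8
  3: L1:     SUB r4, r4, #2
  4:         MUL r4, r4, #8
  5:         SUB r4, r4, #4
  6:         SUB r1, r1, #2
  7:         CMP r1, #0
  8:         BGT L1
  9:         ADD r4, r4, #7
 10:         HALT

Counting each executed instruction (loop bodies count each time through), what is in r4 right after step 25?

8780

after MOV r4, #5: r4=5
after MOV r1, #8: r1=8
after SUB r4, r4, #2: r4=5-2=3
after MUL r4, r4, #8: r4=3*8=24
after SUB r4, r4, #4: r4=24-4=20
after SUB r1, r1, #2: r1=8-2=6
CMP r1, #0  (cmp 6,0)
BGT L1: taken
after SUB r4, r4, #2: r4=20-2=18
after MUL r4, r4, #8: r4=18*8=144
after SUB r4, r4, #4: r4=144-4=140
after SUB r1, r1, #2: r1=6-2=4
CMP r1, #0  (cmp 4,0)
BGT L1: taken
after SUB r4, r4, #2: r4=140-2=138
after MUL r4, r4, #8: r4=138*8=1104
after SUB r4, r4, #4: r4=1104-4=1100
after SUB r1, r1, #2: r1=4-2=2
CMP r1, #0  (cmp 2,0)
BGT L1: taken
after SUB r4, r4, #2: r4=1100-2=1098
after MUL r4, r4, #8: r4=1098*8=8784
after SUB r4, r4, #4: r4=8784-4=8780
after SUB r1, r1, #2: r1=2-2=0
CMP r1, #0  (cmp 0,0)
After step 25: r4 = 8780.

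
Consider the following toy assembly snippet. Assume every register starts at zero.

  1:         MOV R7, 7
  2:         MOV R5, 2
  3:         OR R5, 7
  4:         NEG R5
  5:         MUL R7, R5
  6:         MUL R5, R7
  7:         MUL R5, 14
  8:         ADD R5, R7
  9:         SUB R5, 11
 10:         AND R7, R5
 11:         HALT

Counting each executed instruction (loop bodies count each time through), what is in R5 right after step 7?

4802

after MOV R7, 7: R7=7
after MOV R5, 2: R5=2
after OR R5, 7: R5=2|7=7
after NEG R5: R5=-(7)=-7
after MUL R7, R5: R7=7*(-7)=-49
after MUL R5, R7: R5=(-7)*(-49)=343
after MUL R5, 14: R5=343*14=4802
After step 7: R5 = 4802.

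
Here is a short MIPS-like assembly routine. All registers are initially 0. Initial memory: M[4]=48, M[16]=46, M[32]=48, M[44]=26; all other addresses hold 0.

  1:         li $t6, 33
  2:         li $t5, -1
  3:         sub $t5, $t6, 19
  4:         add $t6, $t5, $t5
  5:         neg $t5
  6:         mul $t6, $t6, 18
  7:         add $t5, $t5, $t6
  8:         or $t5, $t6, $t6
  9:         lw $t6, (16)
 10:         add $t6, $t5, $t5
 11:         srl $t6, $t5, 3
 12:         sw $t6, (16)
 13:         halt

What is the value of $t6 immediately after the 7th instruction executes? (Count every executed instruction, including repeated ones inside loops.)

after li $t6, 33: $t6=33
after li $t5, -1: $t5=-1
after sub $t5, $t6, 19: $t5=33-19=14
after add $t6, $t5, $t5: $t6=14+14=28
after neg $t5: $t5=-(14)=-14
after mul $t6, $t6, 18: $t6=28*18=504
after add $t5, $t5, $t6: $t5=(-14)+504=490
After step 7: $t6 = 504.

504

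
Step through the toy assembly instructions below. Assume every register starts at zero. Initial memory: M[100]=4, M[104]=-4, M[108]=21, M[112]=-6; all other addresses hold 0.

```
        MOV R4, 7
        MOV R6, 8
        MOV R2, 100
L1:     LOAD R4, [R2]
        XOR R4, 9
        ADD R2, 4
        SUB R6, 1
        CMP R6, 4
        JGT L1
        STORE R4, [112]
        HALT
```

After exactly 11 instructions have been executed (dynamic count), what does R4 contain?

MOV R4, 7 → R4=7
MOV R6, 8 → R6=8
MOV R2, 100 → R2=100
LOAD R4, [R2] → R4=M[100]=4
XOR R4, 9 → R4=4^9=13
ADD R2, 4 → R2=100+4=104
SUB R6, 1 → R6=8-1=7
CMP R6, 4  (cmp 7,4)
JGT L1: taken
LOAD R4, [R2] → R4=M[104]=-4
XOR R4, 9 → R4=(-4)^9=-11
After step 11: R4 = -11.

-11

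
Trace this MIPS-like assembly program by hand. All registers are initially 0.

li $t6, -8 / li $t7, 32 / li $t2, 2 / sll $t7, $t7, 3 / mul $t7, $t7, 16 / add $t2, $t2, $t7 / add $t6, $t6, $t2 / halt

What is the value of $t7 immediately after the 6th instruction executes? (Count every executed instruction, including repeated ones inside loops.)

4096

after li $t6, -8: $t6=-8
after li $t7, 32: $t7=32
after li $t2, 2: $t2=2
after sll $t7, $t7, 3: $t7=32<<3=256
after mul $t7, $t7, 16: $t7=256*16=4096
after add $t2, $t2, $t7: $t2=2+4096=4098
After step 6: $t7 = 4096.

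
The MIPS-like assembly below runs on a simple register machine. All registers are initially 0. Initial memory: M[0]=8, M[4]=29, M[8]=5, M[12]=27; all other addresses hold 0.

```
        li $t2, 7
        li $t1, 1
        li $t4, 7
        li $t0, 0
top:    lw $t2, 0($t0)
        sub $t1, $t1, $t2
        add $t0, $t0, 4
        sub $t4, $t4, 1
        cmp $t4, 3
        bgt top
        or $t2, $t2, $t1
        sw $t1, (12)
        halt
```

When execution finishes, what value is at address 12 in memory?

$t2=7
$t1=1
$t4=7
$t0=0
$t2=M[0]=8
$t1=1-8=-7
$t0=0+4=4
$t4=7-1=6
cmp $t4, 3  (cmp 6,3)
bgt top: taken
$t2=M[4]=29
$t1=(-7)-29=-36
$t0=4+4=8
$t4=6-1=5
cmp $t4, 3  (cmp 5,3)
bgt top: taken
$t2=M[8]=5
$t1=(-36)-5=-41
$t0=8+4=12
$t4=5-1=4
cmp $t4, 3  (cmp 4,3)
bgt top: taken
$t2=M[12]=27
$t1=(-41)-27=-68
$t0=12+4=16
$t4=4-1=3
cmp $t4, 3  (cmp 3,3)
bgt top: not taken
$t2=27|(-68)=-65
sw $t1, (12) → M[12]=-68
halt.

-68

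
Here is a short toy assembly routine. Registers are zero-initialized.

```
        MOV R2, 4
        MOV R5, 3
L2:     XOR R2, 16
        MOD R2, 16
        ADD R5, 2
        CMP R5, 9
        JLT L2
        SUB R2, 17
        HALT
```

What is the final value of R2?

-13

R2=4
R5=3
R2=4^16=20
R2=20%16=4
R5=3+2=5
CMP R5, 9  (cmp 5,9)
JLT L2: taken
R2=4^16=20
R2=20%16=4
R5=5+2=7
CMP R5, 9  (cmp 7,9)
JLT L2: taken
R2=4^16=20
R2=20%16=4
R5=7+2=9
CMP R5, 9  (cmp 9,9)
JLT L2: not taken
R2=4-17=-13
halt.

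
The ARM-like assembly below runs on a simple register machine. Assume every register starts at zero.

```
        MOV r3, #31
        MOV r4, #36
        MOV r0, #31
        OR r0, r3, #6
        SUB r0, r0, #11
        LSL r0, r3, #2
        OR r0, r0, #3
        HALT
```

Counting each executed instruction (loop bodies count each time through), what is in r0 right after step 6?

after MOV r3, #31: r3=31
after MOV r4, #36: r4=36
after MOV r0, #31: r0=31
after OR r0, r3, #6: r0=31|6=31
after SUB r0, r0, #11: r0=31-11=20
after LSL r0, r3, #2: r0=31<<2=124
After step 6: r0 = 124.

124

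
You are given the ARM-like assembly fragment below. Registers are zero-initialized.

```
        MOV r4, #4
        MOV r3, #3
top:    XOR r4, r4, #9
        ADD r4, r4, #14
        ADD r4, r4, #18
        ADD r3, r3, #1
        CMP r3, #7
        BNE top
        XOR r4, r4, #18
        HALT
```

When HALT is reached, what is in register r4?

150

after MOV r4, #4: r4=4
after MOV r3, #3: r3=3
after XOR r4, r4, #9: r4=4^9=13
after ADD r4, r4, #14: r4=13+14=27
after ADD r4, r4, #18: r4=27+18=45
after ADD r3, r3, #1: r3=3+1=4
CMP r3, #7  (cmp 4,7)
BNE top: taken
after XOR r4, r4, #9: r4=45^9=36
after ADD r4, r4, #14: r4=36+14=50
after ADD r4, r4, #18: r4=50+18=68
after ADD r3, r3, #1: r3=4+1=5
CMP r3, #7  (cmp 5,7)
BNE top: taken
after XOR r4, r4, #9: r4=68^9=77
after ADD r4, r4, #14: r4=77+14=91
after ADD r4, r4, #18: r4=91+18=109
after ADD r3, r3, #1: r3=5+1=6
CMP r3, #7  (cmp 6,7)
BNE top: taken
after XOR r4, r4, #9: r4=109^9=100
after ADD r4, r4, #14: r4=100+14=114
after ADD r4, r4, #18: r4=114+18=132
after ADD r3, r3, #1: r3=6+1=7
CMP r3, #7  (cmp 7,7)
BNE top: not taken
after XOR r4, r4, #18: r4=132^18=150
halt.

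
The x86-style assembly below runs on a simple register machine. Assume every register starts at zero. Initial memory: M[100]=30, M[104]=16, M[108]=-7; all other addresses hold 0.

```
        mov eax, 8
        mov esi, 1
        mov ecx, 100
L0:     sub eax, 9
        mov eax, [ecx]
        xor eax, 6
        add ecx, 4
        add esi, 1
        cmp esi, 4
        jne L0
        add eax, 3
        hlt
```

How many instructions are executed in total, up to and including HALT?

26

mov eax, 8 → eax=8
mov esi, 1 → esi=1
mov ecx, 100 → ecx=100
sub eax, 9 → eax=8-9=-1
mov eax, [ecx] → eax=M[100]=30
xor eax, 6 → eax=30^6=24
add ecx, 4 → ecx=100+4=104
add esi, 1 → esi=1+1=2
cmp esi, 4  (cmp 2,4)
jne L0: taken
sub eax, 9 → eax=24-9=15
mov eax, [ecx] → eax=M[104]=16
xor eax, 6 → eax=16^6=22
add ecx, 4 → ecx=104+4=108
add esi, 1 → esi=2+1=3
cmp esi, 4  (cmp 3,4)
jne L0: taken
sub eax, 9 → eax=22-9=13
mov eax, [ecx] → eax=M[108]=-7
xor eax, 6 → eax=(-7)^6=-1
add ecx, 4 → ecx=108+4=112
add esi, 1 → esi=3+1=4
cmp esi, 4  (cmp 4,4)
jne L0: not taken
add eax, 3 → eax=(-1)+3=2
halt.
Total executed instructions: 26.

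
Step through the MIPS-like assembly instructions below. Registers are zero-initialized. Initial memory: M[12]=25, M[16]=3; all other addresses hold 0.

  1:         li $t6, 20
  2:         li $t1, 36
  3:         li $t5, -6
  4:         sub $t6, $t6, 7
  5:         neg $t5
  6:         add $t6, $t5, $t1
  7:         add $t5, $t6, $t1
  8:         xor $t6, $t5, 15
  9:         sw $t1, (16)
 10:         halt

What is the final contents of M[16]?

after li $t6, 20: $t6=20
after li $t1, 36: $t1=36
after li $t5, -6: $t5=-6
after sub $t6, $t6, 7: $t6=20-7=13
after neg $t5: $t5=-(-6)=6
after add $t6, $t5, $t1: $t6=6+36=42
after add $t5, $t6, $t1: $t5=42+36=78
after xor $t6, $t5, 15: $t6=78^15=65
sw $t1, (16) → M[16]=36
halt.

36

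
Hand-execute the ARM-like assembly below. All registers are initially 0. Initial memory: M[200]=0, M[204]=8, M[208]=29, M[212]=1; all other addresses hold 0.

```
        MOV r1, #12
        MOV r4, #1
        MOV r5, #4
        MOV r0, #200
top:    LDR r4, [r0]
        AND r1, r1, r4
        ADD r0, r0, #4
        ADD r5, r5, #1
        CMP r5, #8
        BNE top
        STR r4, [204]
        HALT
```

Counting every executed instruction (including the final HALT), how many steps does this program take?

30

after MOV r1, #12: r1=12
after MOV r4, #1: r4=1
after MOV r5, #4: r5=4
after MOV r0, #200: r0=200
after LDR r4, [r0]: r4=M[200]=0
after AND r1, r1, r4: r1=12&0=0
after ADD r0, r0, #4: r0=200+4=204
after ADD r5, r5, #1: r5=4+1=5
CMP r5, #8  (cmp 5,8)
BNE top: taken
after LDR r4, [r0]: r4=M[204]=8
after AND r1, r1, r4: r1=0&8=0
after ADD r0, r0, #4: r0=204+4=208
after ADD r5, r5, #1: r5=5+1=6
CMP r5, #8  (cmp 6,8)
BNE top: taken
after LDR r4, [r0]: r4=M[208]=29
after AND r1, r1, r4: r1=0&29=0
after ADD r0, r0, #4: r0=208+4=212
after ADD r5, r5, #1: r5=6+1=7
CMP r5, #8  (cmp 7,8)
BNE top: taken
after LDR r4, [r0]: r4=M[212]=1
after AND r1, r1, r4: r1=0&1=0
after ADD r0, r0, #4: r0=212+4=216
after ADD r5, r5, #1: r5=7+1=8
CMP r5, #8  (cmp 8,8)
BNE top: not taken
STR r4, [204] → M[204]=1
halt.
Total executed instructions: 30.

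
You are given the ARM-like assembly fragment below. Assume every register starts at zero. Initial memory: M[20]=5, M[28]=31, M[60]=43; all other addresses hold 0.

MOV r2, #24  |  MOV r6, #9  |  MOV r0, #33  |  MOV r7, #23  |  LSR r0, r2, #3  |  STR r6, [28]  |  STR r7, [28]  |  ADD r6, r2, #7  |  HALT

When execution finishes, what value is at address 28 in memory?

23

MOV r2, #24 → r2=24
MOV r6, #9 → r6=9
MOV r0, #33 → r0=33
MOV r7, #23 → r7=23
LSR r0, r2, #3 → r0=24>>3=3
STR r6, [28] → M[28]=9
STR r7, [28] → M[28]=23
ADD r6, r2, #7 → r6=24+7=31
halt.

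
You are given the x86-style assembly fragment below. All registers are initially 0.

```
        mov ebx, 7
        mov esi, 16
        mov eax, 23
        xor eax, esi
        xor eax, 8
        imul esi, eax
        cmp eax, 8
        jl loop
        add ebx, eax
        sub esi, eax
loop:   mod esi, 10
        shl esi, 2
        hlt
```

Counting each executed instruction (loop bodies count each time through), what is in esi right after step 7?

240

ebx=7
esi=16
eax=23
eax=23^16=7
eax=7^8=15
esi=16*15=240
cmp eax, 8  (cmp 15,8)
After step 7: esi = 240.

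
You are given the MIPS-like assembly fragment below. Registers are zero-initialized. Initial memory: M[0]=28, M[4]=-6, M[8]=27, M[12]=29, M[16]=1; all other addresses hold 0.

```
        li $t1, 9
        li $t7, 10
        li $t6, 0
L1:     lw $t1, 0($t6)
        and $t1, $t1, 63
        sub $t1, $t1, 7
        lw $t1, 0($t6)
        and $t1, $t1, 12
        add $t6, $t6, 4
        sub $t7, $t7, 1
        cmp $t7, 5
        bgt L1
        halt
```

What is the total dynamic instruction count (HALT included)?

49

$t1=9
$t7=10
$t6=0
$t1=M[0]=28
$t1=28&63=28
$t1=28-7=21
$t1=M[0]=28
$t1=28&12=12
$t6=0+4=4
$t7=10-1=9
cmp $t7, 5  (cmp 9,5)
bgt L1: taken
$t1=M[4]=-6
$t1=(-6)&63=58
$t1=58-7=51
$t1=M[4]=-6
$t1=(-6)&12=8
$t6=4+4=8
$t7=9-1=8
cmp $t7, 5  (cmp 8,5)
bgt L1: taken
$t1=M[8]=27
$t1=27&63=27
$t1=27-7=20
$t1=M[8]=27
$t1=27&12=8
$t6=8+4=12
$t7=8-1=7
cmp $t7, 5  (cmp 7,5)
bgt L1: taken
$t1=M[12]=29
$t1=29&63=29
$t1=29-7=22
$t1=M[12]=29
$t1=29&12=12
$t6=12+4=16
$t7=7-1=6
cmp $t7, 5  (cmp 6,5)
bgt L1: taken
$t1=M[16]=1
$t1=1&63=1
$t1=1-7=-6
$t1=M[16]=1
$t1=1&12=0
$t6=16+4=20
$t7=6-1=5
cmp $t7, 5  (cmp 5,5)
bgt L1: not taken
halt.
Total executed instructions: 49.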